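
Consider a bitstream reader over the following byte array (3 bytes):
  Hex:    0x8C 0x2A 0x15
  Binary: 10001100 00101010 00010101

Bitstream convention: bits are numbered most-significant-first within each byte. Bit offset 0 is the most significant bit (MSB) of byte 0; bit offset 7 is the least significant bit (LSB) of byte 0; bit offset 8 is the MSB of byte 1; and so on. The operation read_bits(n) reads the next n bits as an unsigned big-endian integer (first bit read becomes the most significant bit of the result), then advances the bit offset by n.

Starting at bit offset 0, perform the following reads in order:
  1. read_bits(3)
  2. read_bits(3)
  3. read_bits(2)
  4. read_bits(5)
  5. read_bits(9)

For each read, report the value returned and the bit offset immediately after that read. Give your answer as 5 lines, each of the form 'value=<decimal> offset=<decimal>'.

Read 1: bits[0:3] width=3 -> value=4 (bin 100); offset now 3 = byte 0 bit 3; 21 bits remain
Read 2: bits[3:6] width=3 -> value=3 (bin 011); offset now 6 = byte 0 bit 6; 18 bits remain
Read 3: bits[6:8] width=2 -> value=0 (bin 00); offset now 8 = byte 1 bit 0; 16 bits remain
Read 4: bits[8:13] width=5 -> value=5 (bin 00101); offset now 13 = byte 1 bit 5; 11 bits remain
Read 5: bits[13:22] width=9 -> value=133 (bin 010000101); offset now 22 = byte 2 bit 6; 2 bits remain

Answer: value=4 offset=3
value=3 offset=6
value=0 offset=8
value=5 offset=13
value=133 offset=22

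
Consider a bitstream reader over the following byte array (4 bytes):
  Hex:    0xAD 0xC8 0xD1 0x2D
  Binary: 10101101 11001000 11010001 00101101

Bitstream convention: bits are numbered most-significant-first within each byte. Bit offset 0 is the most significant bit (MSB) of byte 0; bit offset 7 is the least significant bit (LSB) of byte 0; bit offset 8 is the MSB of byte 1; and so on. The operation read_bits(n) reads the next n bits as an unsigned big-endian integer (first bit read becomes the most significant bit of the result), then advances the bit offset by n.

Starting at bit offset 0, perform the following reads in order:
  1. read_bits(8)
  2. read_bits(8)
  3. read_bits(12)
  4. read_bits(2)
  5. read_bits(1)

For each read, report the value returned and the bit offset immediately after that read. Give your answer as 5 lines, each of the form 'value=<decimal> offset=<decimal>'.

Read 1: bits[0:8] width=8 -> value=173 (bin 10101101); offset now 8 = byte 1 bit 0; 24 bits remain
Read 2: bits[8:16] width=8 -> value=200 (bin 11001000); offset now 16 = byte 2 bit 0; 16 bits remain
Read 3: bits[16:28] width=12 -> value=3346 (bin 110100010010); offset now 28 = byte 3 bit 4; 4 bits remain
Read 4: bits[28:30] width=2 -> value=3 (bin 11); offset now 30 = byte 3 bit 6; 2 bits remain
Read 5: bits[30:31] width=1 -> value=0 (bin 0); offset now 31 = byte 3 bit 7; 1 bits remain

Answer: value=173 offset=8
value=200 offset=16
value=3346 offset=28
value=3 offset=30
value=0 offset=31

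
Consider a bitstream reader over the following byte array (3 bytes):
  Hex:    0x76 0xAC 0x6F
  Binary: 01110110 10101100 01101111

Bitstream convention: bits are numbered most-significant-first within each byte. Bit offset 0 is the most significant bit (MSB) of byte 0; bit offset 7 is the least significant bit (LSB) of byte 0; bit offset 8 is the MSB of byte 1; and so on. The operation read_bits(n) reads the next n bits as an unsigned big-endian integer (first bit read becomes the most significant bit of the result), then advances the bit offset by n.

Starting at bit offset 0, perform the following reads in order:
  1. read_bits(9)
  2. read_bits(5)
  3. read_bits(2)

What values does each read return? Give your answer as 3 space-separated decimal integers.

Answer: 237 11 0

Derivation:
Read 1: bits[0:9] width=9 -> value=237 (bin 011101101); offset now 9 = byte 1 bit 1; 15 bits remain
Read 2: bits[9:14] width=5 -> value=11 (bin 01011); offset now 14 = byte 1 bit 6; 10 bits remain
Read 3: bits[14:16] width=2 -> value=0 (bin 00); offset now 16 = byte 2 bit 0; 8 bits remain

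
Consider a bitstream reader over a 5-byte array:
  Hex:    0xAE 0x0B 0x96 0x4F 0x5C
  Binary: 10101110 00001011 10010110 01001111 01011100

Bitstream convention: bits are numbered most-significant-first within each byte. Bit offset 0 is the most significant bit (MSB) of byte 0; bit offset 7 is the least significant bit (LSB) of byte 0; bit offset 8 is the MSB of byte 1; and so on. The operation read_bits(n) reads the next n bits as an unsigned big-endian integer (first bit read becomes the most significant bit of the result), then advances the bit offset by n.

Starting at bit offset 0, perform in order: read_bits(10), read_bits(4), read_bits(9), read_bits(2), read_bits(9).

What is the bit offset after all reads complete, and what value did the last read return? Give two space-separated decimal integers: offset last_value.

Answer: 34 317

Derivation:
Read 1: bits[0:10] width=10 -> value=696 (bin 1010111000); offset now 10 = byte 1 bit 2; 30 bits remain
Read 2: bits[10:14] width=4 -> value=2 (bin 0010); offset now 14 = byte 1 bit 6; 26 bits remain
Read 3: bits[14:23] width=9 -> value=459 (bin 111001011); offset now 23 = byte 2 bit 7; 17 bits remain
Read 4: bits[23:25] width=2 -> value=0 (bin 00); offset now 25 = byte 3 bit 1; 15 bits remain
Read 5: bits[25:34] width=9 -> value=317 (bin 100111101); offset now 34 = byte 4 bit 2; 6 bits remain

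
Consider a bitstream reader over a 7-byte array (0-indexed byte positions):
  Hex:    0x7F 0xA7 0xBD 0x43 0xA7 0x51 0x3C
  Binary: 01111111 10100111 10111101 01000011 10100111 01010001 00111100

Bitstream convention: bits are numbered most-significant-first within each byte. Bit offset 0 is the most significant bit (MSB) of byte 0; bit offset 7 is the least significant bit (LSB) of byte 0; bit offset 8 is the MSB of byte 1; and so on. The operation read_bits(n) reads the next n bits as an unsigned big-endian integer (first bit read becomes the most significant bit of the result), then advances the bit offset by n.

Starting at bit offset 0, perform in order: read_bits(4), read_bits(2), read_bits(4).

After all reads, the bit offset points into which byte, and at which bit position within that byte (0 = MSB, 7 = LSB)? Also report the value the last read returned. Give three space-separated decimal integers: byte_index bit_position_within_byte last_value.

Answer: 1 2 14

Derivation:
Read 1: bits[0:4] width=4 -> value=7 (bin 0111); offset now 4 = byte 0 bit 4; 52 bits remain
Read 2: bits[4:6] width=2 -> value=3 (bin 11); offset now 6 = byte 0 bit 6; 50 bits remain
Read 3: bits[6:10] width=4 -> value=14 (bin 1110); offset now 10 = byte 1 bit 2; 46 bits remain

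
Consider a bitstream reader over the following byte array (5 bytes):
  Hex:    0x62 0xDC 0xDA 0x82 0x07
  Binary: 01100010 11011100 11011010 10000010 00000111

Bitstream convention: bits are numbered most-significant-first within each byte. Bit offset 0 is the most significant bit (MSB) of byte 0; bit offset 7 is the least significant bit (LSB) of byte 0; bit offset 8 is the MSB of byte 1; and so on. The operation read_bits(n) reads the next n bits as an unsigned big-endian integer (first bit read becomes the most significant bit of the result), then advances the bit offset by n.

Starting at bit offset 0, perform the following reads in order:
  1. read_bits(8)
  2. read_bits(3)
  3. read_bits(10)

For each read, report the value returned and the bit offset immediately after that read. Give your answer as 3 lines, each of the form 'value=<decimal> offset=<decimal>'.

Read 1: bits[0:8] width=8 -> value=98 (bin 01100010); offset now 8 = byte 1 bit 0; 32 bits remain
Read 2: bits[8:11] width=3 -> value=6 (bin 110); offset now 11 = byte 1 bit 3; 29 bits remain
Read 3: bits[11:21] width=10 -> value=923 (bin 1110011011); offset now 21 = byte 2 bit 5; 19 bits remain

Answer: value=98 offset=8
value=6 offset=11
value=923 offset=21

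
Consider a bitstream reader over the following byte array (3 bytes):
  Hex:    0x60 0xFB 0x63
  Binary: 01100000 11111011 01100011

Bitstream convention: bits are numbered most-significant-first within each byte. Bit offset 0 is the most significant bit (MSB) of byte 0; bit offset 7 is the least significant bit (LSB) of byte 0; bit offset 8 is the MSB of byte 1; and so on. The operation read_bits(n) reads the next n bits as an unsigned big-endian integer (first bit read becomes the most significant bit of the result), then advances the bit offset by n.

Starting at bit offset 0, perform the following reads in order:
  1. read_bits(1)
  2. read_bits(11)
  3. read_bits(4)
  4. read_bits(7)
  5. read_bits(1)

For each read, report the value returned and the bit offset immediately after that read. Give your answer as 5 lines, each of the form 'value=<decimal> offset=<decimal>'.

Answer: value=0 offset=1
value=1551 offset=12
value=11 offset=16
value=49 offset=23
value=1 offset=24

Derivation:
Read 1: bits[0:1] width=1 -> value=0 (bin 0); offset now 1 = byte 0 bit 1; 23 bits remain
Read 2: bits[1:12] width=11 -> value=1551 (bin 11000001111); offset now 12 = byte 1 bit 4; 12 bits remain
Read 3: bits[12:16] width=4 -> value=11 (bin 1011); offset now 16 = byte 2 bit 0; 8 bits remain
Read 4: bits[16:23] width=7 -> value=49 (bin 0110001); offset now 23 = byte 2 bit 7; 1 bits remain
Read 5: bits[23:24] width=1 -> value=1 (bin 1); offset now 24 = byte 3 bit 0; 0 bits remain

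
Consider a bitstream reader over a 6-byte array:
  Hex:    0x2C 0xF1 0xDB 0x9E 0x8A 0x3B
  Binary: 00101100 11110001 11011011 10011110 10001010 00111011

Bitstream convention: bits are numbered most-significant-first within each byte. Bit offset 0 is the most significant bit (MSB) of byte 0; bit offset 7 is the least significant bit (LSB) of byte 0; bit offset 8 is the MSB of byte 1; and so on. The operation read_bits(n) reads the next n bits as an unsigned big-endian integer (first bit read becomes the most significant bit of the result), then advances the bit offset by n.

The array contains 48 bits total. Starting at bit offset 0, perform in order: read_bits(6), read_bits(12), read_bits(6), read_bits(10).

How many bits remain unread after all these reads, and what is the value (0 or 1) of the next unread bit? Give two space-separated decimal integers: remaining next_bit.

Answer: 14 0

Derivation:
Read 1: bits[0:6] width=6 -> value=11 (bin 001011); offset now 6 = byte 0 bit 6; 42 bits remain
Read 2: bits[6:18] width=12 -> value=967 (bin 001111000111); offset now 18 = byte 2 bit 2; 30 bits remain
Read 3: bits[18:24] width=6 -> value=27 (bin 011011); offset now 24 = byte 3 bit 0; 24 bits remain
Read 4: bits[24:34] width=10 -> value=634 (bin 1001111010); offset now 34 = byte 4 bit 2; 14 bits remain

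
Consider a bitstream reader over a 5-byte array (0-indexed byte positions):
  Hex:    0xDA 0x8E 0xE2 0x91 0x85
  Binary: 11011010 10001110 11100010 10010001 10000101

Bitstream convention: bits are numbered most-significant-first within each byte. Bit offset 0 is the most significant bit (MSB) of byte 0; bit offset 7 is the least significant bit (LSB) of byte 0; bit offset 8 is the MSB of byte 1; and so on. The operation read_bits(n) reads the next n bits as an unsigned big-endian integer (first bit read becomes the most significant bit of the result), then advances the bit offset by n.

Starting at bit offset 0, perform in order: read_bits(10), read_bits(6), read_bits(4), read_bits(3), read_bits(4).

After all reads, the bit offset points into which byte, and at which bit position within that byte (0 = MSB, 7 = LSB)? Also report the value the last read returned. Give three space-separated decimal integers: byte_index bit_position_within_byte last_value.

Answer: 3 3 4

Derivation:
Read 1: bits[0:10] width=10 -> value=874 (bin 1101101010); offset now 10 = byte 1 bit 2; 30 bits remain
Read 2: bits[10:16] width=6 -> value=14 (bin 001110); offset now 16 = byte 2 bit 0; 24 bits remain
Read 3: bits[16:20] width=4 -> value=14 (bin 1110); offset now 20 = byte 2 bit 4; 20 bits remain
Read 4: bits[20:23] width=3 -> value=1 (bin 001); offset now 23 = byte 2 bit 7; 17 bits remain
Read 5: bits[23:27] width=4 -> value=4 (bin 0100); offset now 27 = byte 3 bit 3; 13 bits remain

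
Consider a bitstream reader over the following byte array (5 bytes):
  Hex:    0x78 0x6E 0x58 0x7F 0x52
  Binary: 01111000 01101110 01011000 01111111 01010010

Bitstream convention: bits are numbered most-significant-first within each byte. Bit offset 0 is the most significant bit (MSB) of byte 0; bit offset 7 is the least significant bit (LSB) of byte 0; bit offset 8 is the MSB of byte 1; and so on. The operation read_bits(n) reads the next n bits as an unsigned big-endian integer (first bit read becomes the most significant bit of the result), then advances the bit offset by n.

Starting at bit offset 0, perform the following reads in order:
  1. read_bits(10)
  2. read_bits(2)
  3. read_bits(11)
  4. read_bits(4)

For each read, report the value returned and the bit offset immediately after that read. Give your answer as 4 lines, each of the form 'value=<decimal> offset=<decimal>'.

Answer: value=481 offset=10
value=2 offset=12
value=1836 offset=23
value=3 offset=27

Derivation:
Read 1: bits[0:10] width=10 -> value=481 (bin 0111100001); offset now 10 = byte 1 bit 2; 30 bits remain
Read 2: bits[10:12] width=2 -> value=2 (bin 10); offset now 12 = byte 1 bit 4; 28 bits remain
Read 3: bits[12:23] width=11 -> value=1836 (bin 11100101100); offset now 23 = byte 2 bit 7; 17 bits remain
Read 4: bits[23:27] width=4 -> value=3 (bin 0011); offset now 27 = byte 3 bit 3; 13 bits remain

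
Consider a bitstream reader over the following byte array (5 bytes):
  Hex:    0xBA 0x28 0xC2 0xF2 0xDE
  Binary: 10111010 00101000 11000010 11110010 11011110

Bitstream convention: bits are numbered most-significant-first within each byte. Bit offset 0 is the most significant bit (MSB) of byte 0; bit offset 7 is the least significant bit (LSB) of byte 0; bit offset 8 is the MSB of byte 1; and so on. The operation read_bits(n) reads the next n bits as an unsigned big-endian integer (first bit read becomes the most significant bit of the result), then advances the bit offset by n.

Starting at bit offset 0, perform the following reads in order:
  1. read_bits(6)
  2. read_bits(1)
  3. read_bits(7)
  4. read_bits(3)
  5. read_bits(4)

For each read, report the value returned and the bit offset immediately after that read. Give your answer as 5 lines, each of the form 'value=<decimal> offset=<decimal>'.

Answer: value=46 offset=6
value=1 offset=7
value=10 offset=14
value=1 offset=17
value=8 offset=21

Derivation:
Read 1: bits[0:6] width=6 -> value=46 (bin 101110); offset now 6 = byte 0 bit 6; 34 bits remain
Read 2: bits[6:7] width=1 -> value=1 (bin 1); offset now 7 = byte 0 bit 7; 33 bits remain
Read 3: bits[7:14] width=7 -> value=10 (bin 0001010); offset now 14 = byte 1 bit 6; 26 bits remain
Read 4: bits[14:17] width=3 -> value=1 (bin 001); offset now 17 = byte 2 bit 1; 23 bits remain
Read 5: bits[17:21] width=4 -> value=8 (bin 1000); offset now 21 = byte 2 bit 5; 19 bits remain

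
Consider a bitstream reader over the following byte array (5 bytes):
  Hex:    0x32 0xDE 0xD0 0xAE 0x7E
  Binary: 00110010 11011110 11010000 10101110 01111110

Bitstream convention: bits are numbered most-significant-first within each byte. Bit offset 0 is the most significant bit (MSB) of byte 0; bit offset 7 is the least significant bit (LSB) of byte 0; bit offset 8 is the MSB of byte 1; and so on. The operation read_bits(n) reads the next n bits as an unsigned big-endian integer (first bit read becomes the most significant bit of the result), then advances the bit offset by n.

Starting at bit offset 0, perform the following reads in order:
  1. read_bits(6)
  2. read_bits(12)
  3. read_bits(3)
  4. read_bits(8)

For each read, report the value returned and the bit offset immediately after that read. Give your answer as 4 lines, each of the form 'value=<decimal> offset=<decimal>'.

Read 1: bits[0:6] width=6 -> value=12 (bin 001100); offset now 6 = byte 0 bit 6; 34 bits remain
Read 2: bits[6:18] width=12 -> value=2939 (bin 101101111011); offset now 18 = byte 2 bit 2; 22 bits remain
Read 3: bits[18:21] width=3 -> value=2 (bin 010); offset now 21 = byte 2 bit 5; 19 bits remain
Read 4: bits[21:29] width=8 -> value=21 (bin 00010101); offset now 29 = byte 3 bit 5; 11 bits remain

Answer: value=12 offset=6
value=2939 offset=18
value=2 offset=21
value=21 offset=29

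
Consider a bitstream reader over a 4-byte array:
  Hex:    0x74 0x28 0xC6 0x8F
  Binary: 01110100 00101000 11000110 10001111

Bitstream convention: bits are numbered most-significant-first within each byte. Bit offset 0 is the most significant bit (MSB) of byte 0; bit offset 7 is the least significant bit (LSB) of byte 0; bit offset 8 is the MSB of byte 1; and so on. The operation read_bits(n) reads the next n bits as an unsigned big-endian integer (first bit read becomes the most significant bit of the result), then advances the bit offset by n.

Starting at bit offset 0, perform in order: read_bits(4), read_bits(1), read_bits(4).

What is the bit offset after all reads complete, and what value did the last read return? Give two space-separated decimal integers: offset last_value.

Answer: 9 8

Derivation:
Read 1: bits[0:4] width=4 -> value=7 (bin 0111); offset now 4 = byte 0 bit 4; 28 bits remain
Read 2: bits[4:5] width=1 -> value=0 (bin 0); offset now 5 = byte 0 bit 5; 27 bits remain
Read 3: bits[5:9] width=4 -> value=8 (bin 1000); offset now 9 = byte 1 bit 1; 23 bits remain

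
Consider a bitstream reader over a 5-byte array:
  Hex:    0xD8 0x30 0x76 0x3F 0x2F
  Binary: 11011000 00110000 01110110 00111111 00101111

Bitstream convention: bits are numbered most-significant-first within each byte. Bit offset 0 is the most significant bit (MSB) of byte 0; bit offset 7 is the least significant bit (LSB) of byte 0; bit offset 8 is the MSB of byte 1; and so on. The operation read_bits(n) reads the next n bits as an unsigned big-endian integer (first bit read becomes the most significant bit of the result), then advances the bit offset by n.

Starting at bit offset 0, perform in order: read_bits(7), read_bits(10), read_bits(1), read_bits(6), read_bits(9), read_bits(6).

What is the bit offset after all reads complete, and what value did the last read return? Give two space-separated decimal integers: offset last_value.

Answer: 39 23

Derivation:
Read 1: bits[0:7] width=7 -> value=108 (bin 1101100); offset now 7 = byte 0 bit 7; 33 bits remain
Read 2: bits[7:17] width=10 -> value=96 (bin 0001100000); offset now 17 = byte 2 bit 1; 23 bits remain
Read 3: bits[17:18] width=1 -> value=1 (bin 1); offset now 18 = byte 2 bit 2; 22 bits remain
Read 4: bits[18:24] width=6 -> value=54 (bin 110110); offset now 24 = byte 3 bit 0; 16 bits remain
Read 5: bits[24:33] width=9 -> value=126 (bin 001111110); offset now 33 = byte 4 bit 1; 7 bits remain
Read 6: bits[33:39] width=6 -> value=23 (bin 010111); offset now 39 = byte 4 bit 7; 1 bits remain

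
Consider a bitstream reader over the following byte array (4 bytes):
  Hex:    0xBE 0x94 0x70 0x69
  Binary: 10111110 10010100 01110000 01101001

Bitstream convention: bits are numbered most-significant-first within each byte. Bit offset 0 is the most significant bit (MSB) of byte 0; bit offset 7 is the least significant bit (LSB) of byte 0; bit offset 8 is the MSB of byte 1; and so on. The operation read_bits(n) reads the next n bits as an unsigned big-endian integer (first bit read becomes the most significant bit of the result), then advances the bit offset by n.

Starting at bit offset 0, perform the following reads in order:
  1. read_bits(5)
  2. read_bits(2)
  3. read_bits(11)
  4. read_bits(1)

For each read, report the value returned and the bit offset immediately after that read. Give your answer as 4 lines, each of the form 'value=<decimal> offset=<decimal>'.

Read 1: bits[0:5] width=5 -> value=23 (bin 10111); offset now 5 = byte 0 bit 5; 27 bits remain
Read 2: bits[5:7] width=2 -> value=3 (bin 11); offset now 7 = byte 0 bit 7; 25 bits remain
Read 3: bits[7:18] width=11 -> value=593 (bin 01001010001); offset now 18 = byte 2 bit 2; 14 bits remain
Read 4: bits[18:19] width=1 -> value=1 (bin 1); offset now 19 = byte 2 bit 3; 13 bits remain

Answer: value=23 offset=5
value=3 offset=7
value=593 offset=18
value=1 offset=19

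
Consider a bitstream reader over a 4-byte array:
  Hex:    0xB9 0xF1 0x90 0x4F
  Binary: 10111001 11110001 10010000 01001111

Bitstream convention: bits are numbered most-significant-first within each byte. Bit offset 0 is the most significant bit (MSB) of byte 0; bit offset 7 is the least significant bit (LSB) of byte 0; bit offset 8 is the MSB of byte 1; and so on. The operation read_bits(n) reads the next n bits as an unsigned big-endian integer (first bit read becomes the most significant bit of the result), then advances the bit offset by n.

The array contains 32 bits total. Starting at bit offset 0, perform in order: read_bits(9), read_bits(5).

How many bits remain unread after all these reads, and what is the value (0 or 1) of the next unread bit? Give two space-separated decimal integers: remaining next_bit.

Answer: 18 0

Derivation:
Read 1: bits[0:9] width=9 -> value=371 (bin 101110011); offset now 9 = byte 1 bit 1; 23 bits remain
Read 2: bits[9:14] width=5 -> value=28 (bin 11100); offset now 14 = byte 1 bit 6; 18 bits remain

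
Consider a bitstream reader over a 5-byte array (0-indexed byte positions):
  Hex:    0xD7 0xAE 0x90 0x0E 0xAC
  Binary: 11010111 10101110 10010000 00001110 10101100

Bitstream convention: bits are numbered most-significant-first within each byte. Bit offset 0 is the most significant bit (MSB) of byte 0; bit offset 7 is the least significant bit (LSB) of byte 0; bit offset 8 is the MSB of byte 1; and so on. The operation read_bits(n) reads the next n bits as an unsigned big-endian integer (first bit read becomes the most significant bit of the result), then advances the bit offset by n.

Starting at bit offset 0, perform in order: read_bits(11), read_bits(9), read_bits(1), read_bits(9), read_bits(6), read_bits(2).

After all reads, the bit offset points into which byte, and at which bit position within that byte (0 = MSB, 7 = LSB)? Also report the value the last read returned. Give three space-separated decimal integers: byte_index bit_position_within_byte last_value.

Answer: 4 6 3

Derivation:
Read 1: bits[0:11] width=11 -> value=1725 (bin 11010111101); offset now 11 = byte 1 bit 3; 29 bits remain
Read 2: bits[11:20] width=9 -> value=233 (bin 011101001); offset now 20 = byte 2 bit 4; 20 bits remain
Read 3: bits[20:21] width=1 -> value=0 (bin 0); offset now 21 = byte 2 bit 5; 19 bits remain
Read 4: bits[21:30] width=9 -> value=3 (bin 000000011); offset now 30 = byte 3 bit 6; 10 bits remain
Read 5: bits[30:36] width=6 -> value=42 (bin 101010); offset now 36 = byte 4 bit 4; 4 bits remain
Read 6: bits[36:38] width=2 -> value=3 (bin 11); offset now 38 = byte 4 bit 6; 2 bits remain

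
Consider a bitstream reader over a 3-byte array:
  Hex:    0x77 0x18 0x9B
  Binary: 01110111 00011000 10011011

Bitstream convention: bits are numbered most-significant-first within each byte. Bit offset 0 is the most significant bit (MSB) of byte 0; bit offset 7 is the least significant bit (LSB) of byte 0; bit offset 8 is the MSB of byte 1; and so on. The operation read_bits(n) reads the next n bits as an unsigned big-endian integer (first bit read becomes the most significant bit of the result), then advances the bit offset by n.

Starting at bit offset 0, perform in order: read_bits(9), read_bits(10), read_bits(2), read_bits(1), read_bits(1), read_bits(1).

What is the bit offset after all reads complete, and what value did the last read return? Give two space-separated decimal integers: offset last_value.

Answer: 24 1

Derivation:
Read 1: bits[0:9] width=9 -> value=238 (bin 011101110); offset now 9 = byte 1 bit 1; 15 bits remain
Read 2: bits[9:19] width=10 -> value=196 (bin 0011000100); offset now 19 = byte 2 bit 3; 5 bits remain
Read 3: bits[19:21] width=2 -> value=3 (bin 11); offset now 21 = byte 2 bit 5; 3 bits remain
Read 4: bits[21:22] width=1 -> value=0 (bin 0); offset now 22 = byte 2 bit 6; 2 bits remain
Read 5: bits[22:23] width=1 -> value=1 (bin 1); offset now 23 = byte 2 bit 7; 1 bits remain
Read 6: bits[23:24] width=1 -> value=1 (bin 1); offset now 24 = byte 3 bit 0; 0 bits remain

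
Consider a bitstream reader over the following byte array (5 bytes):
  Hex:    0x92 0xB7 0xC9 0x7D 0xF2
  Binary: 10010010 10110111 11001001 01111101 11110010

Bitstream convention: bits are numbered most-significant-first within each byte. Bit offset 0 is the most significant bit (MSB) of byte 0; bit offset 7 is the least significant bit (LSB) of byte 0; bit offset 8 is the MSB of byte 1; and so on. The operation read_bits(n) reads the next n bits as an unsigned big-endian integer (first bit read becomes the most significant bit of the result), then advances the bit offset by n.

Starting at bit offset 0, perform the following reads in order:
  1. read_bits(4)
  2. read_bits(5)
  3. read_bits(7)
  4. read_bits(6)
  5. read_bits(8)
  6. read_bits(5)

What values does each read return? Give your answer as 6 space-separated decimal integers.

Read 1: bits[0:4] width=4 -> value=9 (bin 1001); offset now 4 = byte 0 bit 4; 36 bits remain
Read 2: bits[4:9] width=5 -> value=5 (bin 00101); offset now 9 = byte 1 bit 1; 31 bits remain
Read 3: bits[9:16] width=7 -> value=55 (bin 0110111); offset now 16 = byte 2 bit 0; 24 bits remain
Read 4: bits[16:22] width=6 -> value=50 (bin 110010); offset now 22 = byte 2 bit 6; 18 bits remain
Read 5: bits[22:30] width=8 -> value=95 (bin 01011111); offset now 30 = byte 3 bit 6; 10 bits remain
Read 6: bits[30:35] width=5 -> value=15 (bin 01111); offset now 35 = byte 4 bit 3; 5 bits remain

Answer: 9 5 55 50 95 15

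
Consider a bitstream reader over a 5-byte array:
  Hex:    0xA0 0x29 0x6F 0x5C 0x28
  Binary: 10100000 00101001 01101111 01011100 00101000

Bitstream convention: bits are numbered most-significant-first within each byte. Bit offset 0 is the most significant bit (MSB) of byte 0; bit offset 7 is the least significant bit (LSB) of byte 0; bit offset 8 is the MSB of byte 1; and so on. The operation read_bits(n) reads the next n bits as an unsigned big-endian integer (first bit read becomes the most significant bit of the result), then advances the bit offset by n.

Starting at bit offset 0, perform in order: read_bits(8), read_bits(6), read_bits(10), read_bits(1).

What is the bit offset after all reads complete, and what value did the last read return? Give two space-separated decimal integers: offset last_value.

Answer: 25 0

Derivation:
Read 1: bits[0:8] width=8 -> value=160 (bin 10100000); offset now 8 = byte 1 bit 0; 32 bits remain
Read 2: bits[8:14] width=6 -> value=10 (bin 001010); offset now 14 = byte 1 bit 6; 26 bits remain
Read 3: bits[14:24] width=10 -> value=367 (bin 0101101111); offset now 24 = byte 3 bit 0; 16 bits remain
Read 4: bits[24:25] width=1 -> value=0 (bin 0); offset now 25 = byte 3 bit 1; 15 bits remain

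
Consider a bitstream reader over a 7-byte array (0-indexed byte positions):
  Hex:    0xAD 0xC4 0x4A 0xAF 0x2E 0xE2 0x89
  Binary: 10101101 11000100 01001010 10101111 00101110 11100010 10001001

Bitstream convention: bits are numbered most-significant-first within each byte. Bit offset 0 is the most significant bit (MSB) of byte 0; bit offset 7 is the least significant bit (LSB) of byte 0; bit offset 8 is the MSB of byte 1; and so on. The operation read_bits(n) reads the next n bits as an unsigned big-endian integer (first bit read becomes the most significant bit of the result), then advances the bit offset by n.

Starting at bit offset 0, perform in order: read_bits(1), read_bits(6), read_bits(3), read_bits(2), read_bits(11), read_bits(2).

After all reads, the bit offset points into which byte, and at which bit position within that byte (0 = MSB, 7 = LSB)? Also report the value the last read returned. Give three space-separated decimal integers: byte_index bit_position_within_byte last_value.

Read 1: bits[0:1] width=1 -> value=1 (bin 1); offset now 1 = byte 0 bit 1; 55 bits remain
Read 2: bits[1:7] width=6 -> value=22 (bin 010110); offset now 7 = byte 0 bit 7; 49 bits remain
Read 3: bits[7:10] width=3 -> value=7 (bin 111); offset now 10 = byte 1 bit 2; 46 bits remain
Read 4: bits[10:12] width=2 -> value=0 (bin 00); offset now 12 = byte 1 bit 4; 44 bits remain
Read 5: bits[12:23] width=11 -> value=549 (bin 01000100101); offset now 23 = byte 2 bit 7; 33 bits remain
Read 6: bits[23:25] width=2 -> value=1 (bin 01); offset now 25 = byte 3 bit 1; 31 bits remain

Answer: 3 1 1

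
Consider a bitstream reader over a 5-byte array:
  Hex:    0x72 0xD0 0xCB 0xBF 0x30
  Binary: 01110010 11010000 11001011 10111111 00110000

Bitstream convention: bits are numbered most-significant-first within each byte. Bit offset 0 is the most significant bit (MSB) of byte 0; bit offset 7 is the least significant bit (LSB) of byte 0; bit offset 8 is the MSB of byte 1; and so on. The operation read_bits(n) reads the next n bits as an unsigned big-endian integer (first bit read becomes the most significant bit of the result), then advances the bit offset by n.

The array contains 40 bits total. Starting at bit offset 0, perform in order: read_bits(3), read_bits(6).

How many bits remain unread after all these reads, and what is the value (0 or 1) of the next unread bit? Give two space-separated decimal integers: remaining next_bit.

Answer: 31 1

Derivation:
Read 1: bits[0:3] width=3 -> value=3 (bin 011); offset now 3 = byte 0 bit 3; 37 bits remain
Read 2: bits[3:9] width=6 -> value=37 (bin 100101); offset now 9 = byte 1 bit 1; 31 bits remain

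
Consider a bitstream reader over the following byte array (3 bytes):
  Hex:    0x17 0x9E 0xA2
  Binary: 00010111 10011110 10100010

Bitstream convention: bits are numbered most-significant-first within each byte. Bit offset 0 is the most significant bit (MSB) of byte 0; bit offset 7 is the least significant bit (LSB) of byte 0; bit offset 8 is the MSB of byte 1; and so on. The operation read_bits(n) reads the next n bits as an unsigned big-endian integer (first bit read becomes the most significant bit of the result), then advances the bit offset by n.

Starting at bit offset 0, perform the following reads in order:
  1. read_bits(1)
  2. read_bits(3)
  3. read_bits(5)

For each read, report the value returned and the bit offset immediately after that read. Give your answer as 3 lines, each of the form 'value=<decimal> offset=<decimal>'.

Answer: value=0 offset=1
value=1 offset=4
value=15 offset=9

Derivation:
Read 1: bits[0:1] width=1 -> value=0 (bin 0); offset now 1 = byte 0 bit 1; 23 bits remain
Read 2: bits[1:4] width=3 -> value=1 (bin 001); offset now 4 = byte 0 bit 4; 20 bits remain
Read 3: bits[4:9] width=5 -> value=15 (bin 01111); offset now 9 = byte 1 bit 1; 15 bits remain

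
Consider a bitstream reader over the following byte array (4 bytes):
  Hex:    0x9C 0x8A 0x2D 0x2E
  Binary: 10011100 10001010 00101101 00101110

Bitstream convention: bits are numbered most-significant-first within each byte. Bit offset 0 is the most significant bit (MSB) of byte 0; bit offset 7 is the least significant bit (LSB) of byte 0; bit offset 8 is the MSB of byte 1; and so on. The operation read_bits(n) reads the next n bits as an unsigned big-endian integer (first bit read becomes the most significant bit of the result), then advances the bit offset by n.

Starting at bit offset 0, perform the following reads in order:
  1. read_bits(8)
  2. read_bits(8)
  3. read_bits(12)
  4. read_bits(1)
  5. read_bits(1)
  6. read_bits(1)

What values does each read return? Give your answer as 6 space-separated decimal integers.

Read 1: bits[0:8] width=8 -> value=156 (bin 10011100); offset now 8 = byte 1 bit 0; 24 bits remain
Read 2: bits[8:16] width=8 -> value=138 (bin 10001010); offset now 16 = byte 2 bit 0; 16 bits remain
Read 3: bits[16:28] width=12 -> value=722 (bin 001011010010); offset now 28 = byte 3 bit 4; 4 bits remain
Read 4: bits[28:29] width=1 -> value=1 (bin 1); offset now 29 = byte 3 bit 5; 3 bits remain
Read 5: bits[29:30] width=1 -> value=1 (bin 1); offset now 30 = byte 3 bit 6; 2 bits remain
Read 6: bits[30:31] width=1 -> value=1 (bin 1); offset now 31 = byte 3 bit 7; 1 bits remain

Answer: 156 138 722 1 1 1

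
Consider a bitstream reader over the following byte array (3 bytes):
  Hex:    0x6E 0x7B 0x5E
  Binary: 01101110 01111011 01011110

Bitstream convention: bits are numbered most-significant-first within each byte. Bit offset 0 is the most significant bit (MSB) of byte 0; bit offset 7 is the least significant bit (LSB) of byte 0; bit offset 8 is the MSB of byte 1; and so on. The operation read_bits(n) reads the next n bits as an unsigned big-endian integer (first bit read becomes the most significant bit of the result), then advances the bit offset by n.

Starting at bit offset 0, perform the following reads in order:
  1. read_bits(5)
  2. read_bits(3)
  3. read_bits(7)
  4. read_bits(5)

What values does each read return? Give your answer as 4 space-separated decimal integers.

Read 1: bits[0:5] width=5 -> value=13 (bin 01101); offset now 5 = byte 0 bit 5; 19 bits remain
Read 2: bits[5:8] width=3 -> value=6 (bin 110); offset now 8 = byte 1 bit 0; 16 bits remain
Read 3: bits[8:15] width=7 -> value=61 (bin 0111101); offset now 15 = byte 1 bit 7; 9 bits remain
Read 4: bits[15:20] width=5 -> value=21 (bin 10101); offset now 20 = byte 2 bit 4; 4 bits remain

Answer: 13 6 61 21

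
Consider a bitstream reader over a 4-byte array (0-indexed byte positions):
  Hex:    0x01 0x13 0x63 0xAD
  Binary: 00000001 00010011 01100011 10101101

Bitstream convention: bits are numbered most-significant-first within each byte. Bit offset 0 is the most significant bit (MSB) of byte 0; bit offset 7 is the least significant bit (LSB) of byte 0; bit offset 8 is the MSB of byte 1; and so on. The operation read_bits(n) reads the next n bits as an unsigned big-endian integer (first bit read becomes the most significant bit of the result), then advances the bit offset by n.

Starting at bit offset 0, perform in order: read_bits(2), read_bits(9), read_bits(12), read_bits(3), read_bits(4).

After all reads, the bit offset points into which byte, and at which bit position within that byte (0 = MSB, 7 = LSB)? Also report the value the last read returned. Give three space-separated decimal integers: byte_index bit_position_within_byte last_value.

Read 1: bits[0:2] width=2 -> value=0 (bin 00); offset now 2 = byte 0 bit 2; 30 bits remain
Read 2: bits[2:11] width=9 -> value=8 (bin 000001000); offset now 11 = byte 1 bit 3; 21 bits remain
Read 3: bits[11:23] width=12 -> value=2481 (bin 100110110001); offset now 23 = byte 2 bit 7; 9 bits remain
Read 4: bits[23:26] width=3 -> value=6 (bin 110); offset now 26 = byte 3 bit 2; 6 bits remain
Read 5: bits[26:30] width=4 -> value=11 (bin 1011); offset now 30 = byte 3 bit 6; 2 bits remain

Answer: 3 6 11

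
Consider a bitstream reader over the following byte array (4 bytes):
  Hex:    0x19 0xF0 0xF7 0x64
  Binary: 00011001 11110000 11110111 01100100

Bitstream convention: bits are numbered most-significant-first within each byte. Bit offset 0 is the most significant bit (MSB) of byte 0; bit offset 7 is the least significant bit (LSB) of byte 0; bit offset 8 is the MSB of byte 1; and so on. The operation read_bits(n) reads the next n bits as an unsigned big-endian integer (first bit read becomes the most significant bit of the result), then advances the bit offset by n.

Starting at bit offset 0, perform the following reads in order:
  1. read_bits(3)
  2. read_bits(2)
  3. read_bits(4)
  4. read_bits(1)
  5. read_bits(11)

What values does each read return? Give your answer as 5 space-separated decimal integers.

Read 1: bits[0:3] width=3 -> value=0 (bin 000); offset now 3 = byte 0 bit 3; 29 bits remain
Read 2: bits[3:5] width=2 -> value=3 (bin 11); offset now 5 = byte 0 bit 5; 27 bits remain
Read 3: bits[5:9] width=4 -> value=3 (bin 0011); offset now 9 = byte 1 bit 1; 23 bits remain
Read 4: bits[9:10] width=1 -> value=1 (bin 1); offset now 10 = byte 1 bit 2; 22 bits remain
Read 5: bits[10:21] width=11 -> value=1566 (bin 11000011110); offset now 21 = byte 2 bit 5; 11 bits remain

Answer: 0 3 3 1 1566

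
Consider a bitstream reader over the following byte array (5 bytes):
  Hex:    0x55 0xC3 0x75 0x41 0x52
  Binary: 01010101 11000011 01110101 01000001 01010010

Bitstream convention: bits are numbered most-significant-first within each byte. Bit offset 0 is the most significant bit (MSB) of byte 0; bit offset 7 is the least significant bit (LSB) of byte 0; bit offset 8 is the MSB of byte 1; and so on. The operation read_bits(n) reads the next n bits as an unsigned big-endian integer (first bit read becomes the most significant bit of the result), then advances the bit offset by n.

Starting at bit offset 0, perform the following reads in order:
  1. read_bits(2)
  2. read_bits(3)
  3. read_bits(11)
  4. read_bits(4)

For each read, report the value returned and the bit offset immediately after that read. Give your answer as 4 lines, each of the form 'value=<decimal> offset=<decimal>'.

Answer: value=1 offset=2
value=2 offset=5
value=1475 offset=16
value=7 offset=20

Derivation:
Read 1: bits[0:2] width=2 -> value=1 (bin 01); offset now 2 = byte 0 bit 2; 38 bits remain
Read 2: bits[2:5] width=3 -> value=2 (bin 010); offset now 5 = byte 0 bit 5; 35 bits remain
Read 3: bits[5:16] width=11 -> value=1475 (bin 10111000011); offset now 16 = byte 2 bit 0; 24 bits remain
Read 4: bits[16:20] width=4 -> value=7 (bin 0111); offset now 20 = byte 2 bit 4; 20 bits remain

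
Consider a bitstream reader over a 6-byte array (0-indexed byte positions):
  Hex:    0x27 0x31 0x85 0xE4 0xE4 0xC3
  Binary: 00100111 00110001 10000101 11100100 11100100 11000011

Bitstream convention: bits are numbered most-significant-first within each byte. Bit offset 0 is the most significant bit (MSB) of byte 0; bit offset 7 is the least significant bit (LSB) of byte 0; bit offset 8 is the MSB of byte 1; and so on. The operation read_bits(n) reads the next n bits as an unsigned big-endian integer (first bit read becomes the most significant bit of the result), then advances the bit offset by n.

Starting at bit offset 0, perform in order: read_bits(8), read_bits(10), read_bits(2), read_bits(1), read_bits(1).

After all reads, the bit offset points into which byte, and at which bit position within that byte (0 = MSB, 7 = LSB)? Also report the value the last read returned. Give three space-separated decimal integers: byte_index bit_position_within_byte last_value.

Read 1: bits[0:8] width=8 -> value=39 (bin 00100111); offset now 8 = byte 1 bit 0; 40 bits remain
Read 2: bits[8:18] width=10 -> value=198 (bin 0011000110); offset now 18 = byte 2 bit 2; 30 bits remain
Read 3: bits[18:20] width=2 -> value=0 (bin 00); offset now 20 = byte 2 bit 4; 28 bits remain
Read 4: bits[20:21] width=1 -> value=0 (bin 0); offset now 21 = byte 2 bit 5; 27 bits remain
Read 5: bits[21:22] width=1 -> value=1 (bin 1); offset now 22 = byte 2 bit 6; 26 bits remain

Answer: 2 6 1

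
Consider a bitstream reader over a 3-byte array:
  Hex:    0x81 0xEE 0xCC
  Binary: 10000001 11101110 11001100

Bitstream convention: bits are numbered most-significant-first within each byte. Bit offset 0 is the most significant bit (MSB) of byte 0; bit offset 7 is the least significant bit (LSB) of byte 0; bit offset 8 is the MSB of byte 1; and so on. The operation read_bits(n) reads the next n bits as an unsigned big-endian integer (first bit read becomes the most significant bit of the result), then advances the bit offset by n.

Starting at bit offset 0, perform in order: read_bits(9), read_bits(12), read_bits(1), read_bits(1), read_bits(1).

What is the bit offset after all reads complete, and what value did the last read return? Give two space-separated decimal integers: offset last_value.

Read 1: bits[0:9] width=9 -> value=259 (bin 100000011); offset now 9 = byte 1 bit 1; 15 bits remain
Read 2: bits[9:21] width=12 -> value=3545 (bin 110111011001); offset now 21 = byte 2 bit 5; 3 bits remain
Read 3: bits[21:22] width=1 -> value=1 (bin 1); offset now 22 = byte 2 bit 6; 2 bits remain
Read 4: bits[22:23] width=1 -> value=0 (bin 0); offset now 23 = byte 2 bit 7; 1 bits remain
Read 5: bits[23:24] width=1 -> value=0 (bin 0); offset now 24 = byte 3 bit 0; 0 bits remain

Answer: 24 0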